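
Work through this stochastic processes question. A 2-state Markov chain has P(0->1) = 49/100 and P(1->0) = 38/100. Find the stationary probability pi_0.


Stationary distribution: pi_0 = p10/(p01+p10), pi_1 = p01/(p01+p10)
p01 = 0.4900, p10 = 0.3800
pi_0 = 0.4368

0.4368


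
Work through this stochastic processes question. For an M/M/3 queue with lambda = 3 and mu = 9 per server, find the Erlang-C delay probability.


a = lambda/mu = 0.3333
rho = a/c = 0.1111
Erlang-C formula applied:
C(c,a) = 0.0050

0.0050


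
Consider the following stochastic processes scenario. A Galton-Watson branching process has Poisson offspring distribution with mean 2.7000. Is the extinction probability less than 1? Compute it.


Since mu = 2.7000 > 1, extinction prob q < 1.
Solve s = exp(mu*(s-1)) iteratively.
q = 0.0844

0.0844


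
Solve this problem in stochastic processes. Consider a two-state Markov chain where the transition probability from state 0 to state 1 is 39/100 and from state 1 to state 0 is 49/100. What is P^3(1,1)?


Computing P^3 by matrix multiplication.
P = [[0.6100, 0.3900], [0.4900, 0.5100]]
After raising P to the power 3:
P^3(1,1) = 0.4441

0.4441


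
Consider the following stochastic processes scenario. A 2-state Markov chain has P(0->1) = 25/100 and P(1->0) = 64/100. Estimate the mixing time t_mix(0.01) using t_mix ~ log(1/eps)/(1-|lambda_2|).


lambda_2 = |1 - p01 - p10| = |1 - 0.2500 - 0.6400| = 0.1100
t_mix ~ log(1/eps)/(1 - |lambda_2|)
= log(100)/(1 - 0.1100) = 4.6052/0.8900
= 5.1743

5.1743


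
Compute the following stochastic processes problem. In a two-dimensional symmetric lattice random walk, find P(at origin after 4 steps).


P = C(4,2)^2 / 4^4
= 6^2 / 256
= 36 / 256
= 0.1406

0.1406


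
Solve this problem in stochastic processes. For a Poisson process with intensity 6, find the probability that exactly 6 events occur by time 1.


P(N(t)=k) = (lambda*t)^k * exp(-lambda*t) / k!
lambda*t = 6
= 6^6 * exp(-6) / 6!
= 46656 * 0.0025 / 720
= 0.1606

0.1606


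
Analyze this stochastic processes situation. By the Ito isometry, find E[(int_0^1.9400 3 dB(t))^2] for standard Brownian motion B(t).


By Ito isometry: E[(int f dB)^2] = int f^2 dt
= 3^2 * 1.9400
= 9 * 1.9400 = 17.4600

17.4600


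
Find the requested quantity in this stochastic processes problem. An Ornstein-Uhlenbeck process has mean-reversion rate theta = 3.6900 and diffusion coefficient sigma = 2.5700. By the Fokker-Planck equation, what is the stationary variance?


Stationary variance = sigma^2 / (2*theta)
= 2.5700^2 / (2*3.6900)
= 6.6049 / 7.3800
= 0.8950

0.8950


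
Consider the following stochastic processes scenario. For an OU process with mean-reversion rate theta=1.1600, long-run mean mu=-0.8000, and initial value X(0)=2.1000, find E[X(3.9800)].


E[X(t)] = mu + (X(0) - mu)*exp(-theta*t)
= -0.8000 + (2.1000 - -0.8000)*exp(-1.1600*3.9800)
= -0.8000 + 2.9000 * 0.0099
= -0.7713

-0.7713


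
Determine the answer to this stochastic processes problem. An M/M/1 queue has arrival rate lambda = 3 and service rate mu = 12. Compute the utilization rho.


rho = lambda/mu
= 3/12
= 0.2500

0.2500


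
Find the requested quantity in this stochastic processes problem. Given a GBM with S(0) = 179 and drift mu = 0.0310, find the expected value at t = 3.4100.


E[S(t)] = S(0) * exp(mu * t)
= 179 * exp(0.0310 * 3.4100)
= 179 * 1.1115
= 198.9584

198.9584


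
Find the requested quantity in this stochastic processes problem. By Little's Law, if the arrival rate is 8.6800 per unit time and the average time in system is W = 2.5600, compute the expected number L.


Little's Law: L = lambda * W
= 8.6800 * 2.5600
= 22.2208

22.2208


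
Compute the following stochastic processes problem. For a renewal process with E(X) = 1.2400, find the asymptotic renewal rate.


Long-run renewal rate = 1/E(X)
= 1/1.2400
= 0.8065

0.8065


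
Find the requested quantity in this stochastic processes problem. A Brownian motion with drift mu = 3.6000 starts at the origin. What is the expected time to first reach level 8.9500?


Expected first passage time = a/mu
= 8.9500/3.6000
= 2.4861

2.4861


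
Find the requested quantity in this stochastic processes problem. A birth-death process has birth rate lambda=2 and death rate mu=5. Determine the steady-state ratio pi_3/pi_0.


For birth-death process, pi_n/pi_0 = (lambda/mu)^n
= (2/5)^3
= 0.0640

0.0640


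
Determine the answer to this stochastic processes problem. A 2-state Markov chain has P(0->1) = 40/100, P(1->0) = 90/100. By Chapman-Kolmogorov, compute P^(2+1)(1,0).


P^3 = P^2 * P^1
Computing via matrix multiplication of the transition matrix.
Entry (1,0) of P^3 = 0.7110

0.7110


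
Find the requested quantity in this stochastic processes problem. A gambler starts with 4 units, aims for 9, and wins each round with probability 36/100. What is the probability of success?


Gambler's ruin formula:
r = q/p = 0.6400/0.3600 = 1.7778
P(win) = (1 - r^i)/(1 - r^N)
= (1 - 1.7778^4)/(1 - 1.7778^9)
= 0.0510

0.0510


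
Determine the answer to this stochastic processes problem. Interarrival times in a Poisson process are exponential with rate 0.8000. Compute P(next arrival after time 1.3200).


P(X > t) = exp(-lambda * t)
= exp(-0.8000 * 1.3200)
= exp(-1.0560) = 0.3478

0.3478


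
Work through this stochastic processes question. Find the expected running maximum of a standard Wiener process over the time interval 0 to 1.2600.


E(max B(s)) = sqrt(2t/pi)
= sqrt(2*1.2600/pi)
= sqrt(0.8021)
= 0.8956

0.8956


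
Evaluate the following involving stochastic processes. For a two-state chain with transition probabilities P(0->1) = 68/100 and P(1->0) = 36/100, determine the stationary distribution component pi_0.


Stationary distribution: pi_0 = p10/(p01+p10), pi_1 = p01/(p01+p10)
p01 = 0.6800, p10 = 0.3600
pi_0 = 0.3462

0.3462


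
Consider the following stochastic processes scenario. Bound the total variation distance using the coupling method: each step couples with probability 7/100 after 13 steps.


TV distance bound <= (1-delta)^n
= (1 - 0.0700)^13
= 0.9300^13
= 0.3893

0.3893


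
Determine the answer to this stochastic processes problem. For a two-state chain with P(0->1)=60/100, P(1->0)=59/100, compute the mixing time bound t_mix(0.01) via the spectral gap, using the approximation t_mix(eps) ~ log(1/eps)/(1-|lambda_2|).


lambda_2 = |1 - p01 - p10| = |1 - 0.6000 - 0.5900| = 0.1900
t_mix ~ log(1/eps)/(1 - |lambda_2|)
= log(100)/(1 - 0.1900) = 4.6052/0.8100
= 5.6854

5.6854


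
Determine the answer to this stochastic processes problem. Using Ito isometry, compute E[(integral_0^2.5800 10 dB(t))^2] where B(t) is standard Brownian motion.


By Ito isometry: E[(int f dB)^2] = int f^2 dt
= 10^2 * 2.5800
= 100 * 2.5800 = 258.0000

258.0000


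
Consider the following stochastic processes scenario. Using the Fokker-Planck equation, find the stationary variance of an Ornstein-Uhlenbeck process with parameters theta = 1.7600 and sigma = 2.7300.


Stationary variance = sigma^2 / (2*theta)
= 2.7300^2 / (2*1.7600)
= 7.4529 / 3.5200
= 2.1173

2.1173


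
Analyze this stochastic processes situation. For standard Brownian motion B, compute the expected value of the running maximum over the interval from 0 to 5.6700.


E(max B(s)) = sqrt(2t/pi)
= sqrt(2*5.6700/pi)
= sqrt(3.6096)
= 1.8999

1.8999


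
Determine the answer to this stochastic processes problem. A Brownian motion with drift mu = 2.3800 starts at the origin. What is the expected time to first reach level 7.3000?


Expected first passage time = a/mu
= 7.3000/2.3800
= 3.0672

3.0672


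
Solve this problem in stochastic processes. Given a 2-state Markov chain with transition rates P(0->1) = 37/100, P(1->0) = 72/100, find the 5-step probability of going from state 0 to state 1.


Computing P^5 by matrix multiplication.
P = [[0.6300, 0.3700], [0.7200, 0.2800]]
After raising P to the power 5:
P^5(0,1) = 0.3395

0.3395


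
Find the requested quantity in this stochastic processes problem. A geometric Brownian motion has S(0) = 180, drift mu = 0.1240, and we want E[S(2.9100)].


E[S(t)] = S(0) * exp(mu * t)
= 180 * exp(0.1240 * 2.9100)
= 180 * 1.4345
= 258.2161

258.2161


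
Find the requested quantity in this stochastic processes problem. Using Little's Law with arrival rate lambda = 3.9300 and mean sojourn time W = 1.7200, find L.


Little's Law: L = lambda * W
= 3.9300 * 1.7200
= 6.7596

6.7596


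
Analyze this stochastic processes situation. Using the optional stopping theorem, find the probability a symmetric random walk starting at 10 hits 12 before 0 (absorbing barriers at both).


By optional stopping theorem: E(M at tau) = M(0) = 10
P(hit 12)*12 + P(hit 0)*0 = 10
P(hit 12) = (10 - 0)/(12 - 0) = 5/6 = 0.8333

0.8333


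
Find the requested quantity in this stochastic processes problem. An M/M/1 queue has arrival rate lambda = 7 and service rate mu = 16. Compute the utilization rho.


rho = lambda/mu
= 7/16
= 0.4375

0.4375


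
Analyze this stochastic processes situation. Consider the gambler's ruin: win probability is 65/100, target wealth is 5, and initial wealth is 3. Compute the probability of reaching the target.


Gambler's ruin formula:
r = q/p = 0.3500/0.6500 = 0.5385
P(win) = (1 - r^i)/(1 - r^N)
= (1 - 0.5385^3)/(1 - 0.5385^5)
= 0.8839

0.8839


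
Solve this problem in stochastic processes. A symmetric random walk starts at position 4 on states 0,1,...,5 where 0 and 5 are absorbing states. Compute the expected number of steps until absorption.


For symmetric RW on 0,...,N with absorbing barriers, E(i) = i*(N-i)
E(4) = 4 * 1 = 4

4


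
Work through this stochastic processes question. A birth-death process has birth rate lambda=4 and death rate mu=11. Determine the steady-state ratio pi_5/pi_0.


For birth-death process, pi_n/pi_0 = (lambda/mu)^n
= (4/11)^5
= 0.0064

0.0064


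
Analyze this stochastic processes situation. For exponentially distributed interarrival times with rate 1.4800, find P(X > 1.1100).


P(X > t) = exp(-lambda * t)
= exp(-1.4800 * 1.1100)
= exp(-1.6428) = 0.1934

0.1934


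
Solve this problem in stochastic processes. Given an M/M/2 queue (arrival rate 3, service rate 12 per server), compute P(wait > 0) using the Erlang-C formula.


a = lambda/mu = 0.2500
rho = a/c = 0.1250
Erlang-C formula applied:
C(c,a) = 0.0278

0.0278


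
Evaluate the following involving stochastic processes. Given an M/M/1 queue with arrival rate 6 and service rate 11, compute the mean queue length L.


rho = 6/11 = 0.5455
L = rho/(1-rho)
= 0.5455/0.4545
= 1.2000

1.2000


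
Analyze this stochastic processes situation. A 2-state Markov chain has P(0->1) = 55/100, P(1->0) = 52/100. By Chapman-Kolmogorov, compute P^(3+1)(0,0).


P^4 = P^3 * P^1
Computing via matrix multiplication of the transition matrix.
Entry (0,0) of P^4 = 0.4860

0.4860


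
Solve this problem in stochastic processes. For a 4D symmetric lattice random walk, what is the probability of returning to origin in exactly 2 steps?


P(return in 2 steps) = P(reverse first step) = 1/(2d)
= 1/8
= 0.1250

0.1250


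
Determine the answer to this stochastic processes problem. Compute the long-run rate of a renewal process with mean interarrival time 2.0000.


Long-run renewal rate = 1/E(X)
= 1/2.0000
= 0.5000

0.5000


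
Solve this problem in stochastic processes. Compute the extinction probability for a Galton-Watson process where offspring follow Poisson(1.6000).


Since mu = 1.6000 > 1, extinction prob q < 1.
Solve s = exp(mu*(s-1)) iteratively.
q = 0.3580

0.3580


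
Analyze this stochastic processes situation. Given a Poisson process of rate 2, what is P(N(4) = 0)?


P(N(t)=k) = (lambda*t)^k * exp(-lambda*t) / k!
lambda*t = 8
= 8^0 * exp(-8) / 0!
= 1 * 3.3546e-04 / 1
= 3.3546e-04

3.3546e-04


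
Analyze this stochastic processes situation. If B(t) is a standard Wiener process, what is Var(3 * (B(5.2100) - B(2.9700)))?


Var(alpha*(B(t)-B(s))) = alpha^2 * (t-s)
= 3^2 * (5.2100 - 2.9700)
= 9 * 2.2400
= 20.1600

20.1600


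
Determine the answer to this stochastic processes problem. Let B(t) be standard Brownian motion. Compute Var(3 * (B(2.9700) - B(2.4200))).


Var(alpha*(B(t)-B(s))) = alpha^2 * (t-s)
= 3^2 * (2.9700 - 2.4200)
= 9 * 0.5500
= 4.9500

4.9500


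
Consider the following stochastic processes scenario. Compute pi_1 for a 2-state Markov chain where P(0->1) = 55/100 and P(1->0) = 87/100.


Stationary distribution: pi_0 = p10/(p01+p10), pi_1 = p01/(p01+p10)
p01 = 0.5500, p10 = 0.8700
pi_1 = 0.3873

0.3873


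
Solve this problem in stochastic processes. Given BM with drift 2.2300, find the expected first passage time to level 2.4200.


Expected first passage time = a/mu
= 2.4200/2.2300
= 1.0852

1.0852


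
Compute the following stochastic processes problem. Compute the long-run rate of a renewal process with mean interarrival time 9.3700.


Long-run renewal rate = 1/E(X)
= 1/9.3700
= 0.1067

0.1067


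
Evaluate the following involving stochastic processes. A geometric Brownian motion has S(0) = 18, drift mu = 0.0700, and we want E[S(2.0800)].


E[S(t)] = S(0) * exp(mu * t)
= 18 * exp(0.0700 * 2.0800)
= 18 * 1.1567
= 20.8212

20.8212


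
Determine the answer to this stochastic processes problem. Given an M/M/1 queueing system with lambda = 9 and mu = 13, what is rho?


rho = lambda/mu
= 9/13
= 0.6923

0.6923


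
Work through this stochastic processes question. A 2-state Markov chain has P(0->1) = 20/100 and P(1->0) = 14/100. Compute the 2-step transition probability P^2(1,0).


Computing P^2 by matrix multiplication.
P = [[0.8000, 0.2000], [0.1400, 0.8600]]
After raising P to the power 2:
P^2(1,0) = 0.2324

0.2324


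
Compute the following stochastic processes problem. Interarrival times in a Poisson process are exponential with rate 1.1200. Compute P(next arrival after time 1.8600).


P(X > t) = exp(-lambda * t)
= exp(-1.1200 * 1.8600)
= exp(-2.0832) = 0.1245

0.1245


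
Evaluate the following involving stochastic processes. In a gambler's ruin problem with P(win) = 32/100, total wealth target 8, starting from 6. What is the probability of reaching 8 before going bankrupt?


Gambler's ruin formula:
r = q/p = 0.6800/0.3200 = 2.1250
P(win) = (1 - r^i)/(1 - r^N)
= (1 - 2.1250^6)/(1 - 2.1250^8)
= 0.2196

0.2196


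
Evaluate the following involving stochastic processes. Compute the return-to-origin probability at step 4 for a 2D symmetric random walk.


P = C(4,2)^2 / 4^4
= 6^2 / 256
= 36 / 256
= 0.1406

0.1406


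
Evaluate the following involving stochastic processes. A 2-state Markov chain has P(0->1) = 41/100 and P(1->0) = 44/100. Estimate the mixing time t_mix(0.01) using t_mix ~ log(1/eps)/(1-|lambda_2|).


lambda_2 = |1 - p01 - p10| = |1 - 0.4100 - 0.4400| = 0.1500
t_mix ~ log(1/eps)/(1 - |lambda_2|)
= log(100)/(1 - 0.1500) = 4.6052/0.8500
= 5.4178

5.4178


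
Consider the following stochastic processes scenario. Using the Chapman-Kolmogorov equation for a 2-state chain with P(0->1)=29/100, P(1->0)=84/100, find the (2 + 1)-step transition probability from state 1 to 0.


P^3 = P^2 * P^1
Computing via matrix multiplication of the transition matrix.
Entry (1,0) of P^3 = 0.7450

0.7450


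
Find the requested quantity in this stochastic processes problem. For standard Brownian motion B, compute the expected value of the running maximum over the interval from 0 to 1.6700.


E(max B(s)) = sqrt(2t/pi)
= sqrt(2*1.6700/pi)
= sqrt(1.0632)
= 1.0311

1.0311


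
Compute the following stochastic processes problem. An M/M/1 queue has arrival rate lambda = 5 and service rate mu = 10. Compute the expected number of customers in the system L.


rho = 5/10 = 0.5000
L = rho/(1-rho)
= 0.5000/0.5000
= 1.0000

1.0000


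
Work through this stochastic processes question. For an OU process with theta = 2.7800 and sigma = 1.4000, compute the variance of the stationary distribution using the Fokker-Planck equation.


Stationary variance = sigma^2 / (2*theta)
= 1.4000^2 / (2*2.7800)
= 1.9600 / 5.5600
= 0.3525

0.3525


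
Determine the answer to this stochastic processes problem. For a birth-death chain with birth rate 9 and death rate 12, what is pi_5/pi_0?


For birth-death process, pi_n/pi_0 = (lambda/mu)^n
= (9/12)^5
= 0.2373

0.2373


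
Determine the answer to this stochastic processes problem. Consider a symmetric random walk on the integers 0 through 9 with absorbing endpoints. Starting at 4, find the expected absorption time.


For symmetric RW on 0,...,N with absorbing barriers, E(i) = i*(N-i)
E(4) = 4 * 5 = 20

20


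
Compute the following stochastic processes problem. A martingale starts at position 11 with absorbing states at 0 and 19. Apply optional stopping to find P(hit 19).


By optional stopping theorem: E(M at tau) = M(0) = 11
P(hit 19)*19 + P(hit 0)*0 = 11
P(hit 19) = (11 - 0)/(19 - 0) = 11/19 = 0.5789

0.5789


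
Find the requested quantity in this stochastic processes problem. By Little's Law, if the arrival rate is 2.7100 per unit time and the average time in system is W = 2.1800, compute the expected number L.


Little's Law: L = lambda * W
= 2.7100 * 2.1800
= 5.9078

5.9078


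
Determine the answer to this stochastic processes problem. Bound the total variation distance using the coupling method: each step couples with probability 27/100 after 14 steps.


TV distance bound <= (1-delta)^n
= (1 - 0.2700)^14
= 0.7300^14
= 0.0122

0.0122


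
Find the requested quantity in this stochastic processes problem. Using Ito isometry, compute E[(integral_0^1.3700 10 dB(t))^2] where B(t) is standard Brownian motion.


By Ito isometry: E[(int f dB)^2] = int f^2 dt
= 10^2 * 1.3700
= 100 * 1.3700 = 137.0000

137.0000


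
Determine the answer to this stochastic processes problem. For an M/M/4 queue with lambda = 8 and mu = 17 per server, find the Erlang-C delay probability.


a = lambda/mu = 0.4706
rho = a/c = 0.1176
Erlang-C formula applied:
C(c,a) = 0.0014

0.0014


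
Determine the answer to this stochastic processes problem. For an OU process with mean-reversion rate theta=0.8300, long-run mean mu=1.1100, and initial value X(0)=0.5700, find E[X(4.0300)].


E[X(t)] = mu + (X(0) - mu)*exp(-theta*t)
= 1.1100 + (0.5700 - 1.1100)*exp(-0.8300*4.0300)
= 1.1100 + -0.5400 * 0.0353
= 1.0910

1.0910


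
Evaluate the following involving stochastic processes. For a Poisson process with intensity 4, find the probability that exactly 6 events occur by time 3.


P(N(t)=k) = (lambda*t)^k * exp(-lambda*t) / k!
lambda*t = 12
= 12^6 * exp(-12) / 6!
= 2985984 * 6.1442e-06 / 720
= 0.0255

0.0255


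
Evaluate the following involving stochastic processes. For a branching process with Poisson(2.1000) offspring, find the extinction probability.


Since mu = 2.1000 > 1, extinction prob q < 1.
Solve s = exp(mu*(s-1)) iteratively.
q = 0.1779

0.1779


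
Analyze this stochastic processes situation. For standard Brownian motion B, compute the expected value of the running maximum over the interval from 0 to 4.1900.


E(max B(s)) = sqrt(2t/pi)
= sqrt(2*4.1900/pi)
= sqrt(2.6674)
= 1.6332

1.6332


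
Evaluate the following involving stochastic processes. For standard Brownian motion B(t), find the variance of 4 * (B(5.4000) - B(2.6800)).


Var(alpha*(B(t)-B(s))) = alpha^2 * (t-s)
= 4^2 * (5.4000 - 2.6800)
= 16 * 2.7200
= 43.5200

43.5200


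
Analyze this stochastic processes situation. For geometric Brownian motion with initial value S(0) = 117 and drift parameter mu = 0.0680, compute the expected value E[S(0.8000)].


E[S(t)] = S(0) * exp(mu * t)
= 117 * exp(0.0680 * 0.8000)
= 117 * 1.0559
= 123.5411

123.5411


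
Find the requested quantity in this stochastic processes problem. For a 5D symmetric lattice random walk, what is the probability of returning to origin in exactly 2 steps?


P(return in 2 steps) = P(reverse first step) = 1/(2d)
= 1/10
= 0.1000

0.1000


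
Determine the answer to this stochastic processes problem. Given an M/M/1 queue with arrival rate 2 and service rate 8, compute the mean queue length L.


rho = 2/8 = 0.2500
L = rho/(1-rho)
= 0.2500/0.7500
= 0.3333

0.3333


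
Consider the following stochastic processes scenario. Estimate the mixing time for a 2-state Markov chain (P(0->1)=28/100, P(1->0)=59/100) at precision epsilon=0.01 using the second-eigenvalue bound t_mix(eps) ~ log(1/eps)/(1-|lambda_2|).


lambda_2 = |1 - p01 - p10| = |1 - 0.2800 - 0.5900| = 0.1300
t_mix ~ log(1/eps)/(1 - |lambda_2|)
= log(100)/(1 - 0.1300) = 4.6052/0.8700
= 5.2933

5.2933


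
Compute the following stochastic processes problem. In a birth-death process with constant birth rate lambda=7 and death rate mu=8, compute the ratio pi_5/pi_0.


For birth-death process, pi_n/pi_0 = (lambda/mu)^n
= (7/8)^5
= 0.5129

0.5129


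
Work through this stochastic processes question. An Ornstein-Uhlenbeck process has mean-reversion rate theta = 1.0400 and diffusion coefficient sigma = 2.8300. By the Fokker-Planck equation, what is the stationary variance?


Stationary variance = sigma^2 / (2*theta)
= 2.8300^2 / (2*1.0400)
= 8.0089 / 2.0800
= 3.8504

3.8504


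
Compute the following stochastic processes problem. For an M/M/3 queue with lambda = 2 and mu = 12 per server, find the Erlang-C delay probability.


a = lambda/mu = 0.1667
rho = a/c = 0.0556
Erlang-C formula applied:
C(c,a) = 6.9156e-04

6.9156e-04


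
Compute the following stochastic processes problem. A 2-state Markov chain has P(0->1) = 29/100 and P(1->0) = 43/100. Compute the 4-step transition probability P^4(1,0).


Computing P^4 by matrix multiplication.
P = [[0.7100, 0.2900], [0.4300, 0.5700]]
After raising P to the power 4:
P^4(1,0) = 0.5936

0.5936


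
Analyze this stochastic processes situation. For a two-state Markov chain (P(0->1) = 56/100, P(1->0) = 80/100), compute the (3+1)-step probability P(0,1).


P^4 = P^3 * P^1
Computing via matrix multiplication of the transition matrix.
Entry (0,1) of P^4 = 0.4048

0.4048


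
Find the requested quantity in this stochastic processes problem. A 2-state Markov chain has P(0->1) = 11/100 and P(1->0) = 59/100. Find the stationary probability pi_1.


Stationary distribution: pi_0 = p10/(p01+p10), pi_1 = p01/(p01+p10)
p01 = 0.1100, p10 = 0.5900
pi_1 = 0.1571

0.1571


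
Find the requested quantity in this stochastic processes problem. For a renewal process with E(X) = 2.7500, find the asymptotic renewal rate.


Long-run renewal rate = 1/E(X)
= 1/2.7500
= 0.3636

0.3636


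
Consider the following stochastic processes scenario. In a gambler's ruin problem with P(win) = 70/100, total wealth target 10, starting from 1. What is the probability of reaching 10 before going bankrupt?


Gambler's ruin formula:
r = q/p = 0.3000/0.7000 = 0.4286
P(win) = (1 - r^i)/(1 - r^N)
= (1 - 0.4286^1)/(1 - 0.4286^10)
= 0.5715

0.5715


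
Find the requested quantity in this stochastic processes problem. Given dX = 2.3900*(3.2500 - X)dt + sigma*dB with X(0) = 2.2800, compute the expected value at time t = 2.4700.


E[X(t)] = mu + (X(0) - mu)*exp(-theta*t)
= 3.2500 + (2.2800 - 3.2500)*exp(-2.3900*2.4700)
= 3.2500 + -0.9700 * 0.0027
= 3.2474

3.2474


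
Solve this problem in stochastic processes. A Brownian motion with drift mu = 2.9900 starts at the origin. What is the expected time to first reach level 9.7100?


Expected first passage time = a/mu
= 9.7100/2.9900
= 3.2475

3.2475


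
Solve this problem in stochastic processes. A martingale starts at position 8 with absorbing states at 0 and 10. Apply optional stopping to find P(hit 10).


By optional stopping theorem: E(M at tau) = M(0) = 8
P(hit 10)*10 + P(hit 0)*0 = 8
P(hit 10) = (8 - 0)/(10 - 0) = 4/5 = 0.8000

0.8000


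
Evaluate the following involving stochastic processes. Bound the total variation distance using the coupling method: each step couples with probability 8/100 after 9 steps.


TV distance bound <= (1-delta)^n
= (1 - 0.0800)^9
= 0.9200^9
= 0.4722

0.4722


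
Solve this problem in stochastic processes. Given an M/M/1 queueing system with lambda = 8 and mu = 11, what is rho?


rho = lambda/mu
= 8/11
= 0.7273

0.7273


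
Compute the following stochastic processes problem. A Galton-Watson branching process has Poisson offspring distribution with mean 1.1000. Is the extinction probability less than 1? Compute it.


Since mu = 1.1000 > 1, extinction prob q < 1.
Solve s = exp(mu*(s-1)) iteratively.
q = 0.8239

0.8239


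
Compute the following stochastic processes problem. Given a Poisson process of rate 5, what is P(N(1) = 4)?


P(N(t)=k) = (lambda*t)^k * exp(-lambda*t) / k!
lambda*t = 5
= 5^4 * exp(-5) / 4!
= 625 * 0.0067 / 24
= 0.1755

0.1755


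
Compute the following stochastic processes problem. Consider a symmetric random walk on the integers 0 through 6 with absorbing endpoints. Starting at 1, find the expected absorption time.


For symmetric RW on 0,...,N with absorbing barriers, E(i) = i*(N-i)
E(1) = 1 * 5 = 5

5


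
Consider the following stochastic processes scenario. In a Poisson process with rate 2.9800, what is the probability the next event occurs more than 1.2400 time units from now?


P(X > t) = exp(-lambda * t)
= exp(-2.9800 * 1.2400)
= exp(-3.6952) = 0.0248

0.0248


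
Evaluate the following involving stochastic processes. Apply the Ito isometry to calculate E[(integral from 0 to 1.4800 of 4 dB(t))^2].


By Ito isometry: E[(int f dB)^2] = int f^2 dt
= 4^2 * 1.4800
= 16 * 1.4800 = 23.6800

23.6800


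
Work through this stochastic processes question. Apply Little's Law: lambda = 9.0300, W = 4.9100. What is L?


Little's Law: L = lambda * W
= 9.0300 * 4.9100
= 44.3373

44.3373


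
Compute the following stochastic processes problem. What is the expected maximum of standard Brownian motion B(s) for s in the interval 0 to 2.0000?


E(max B(s)) = sqrt(2t/pi)
= sqrt(2*2.0000/pi)
= sqrt(1.2732)
= 1.1284

1.1284


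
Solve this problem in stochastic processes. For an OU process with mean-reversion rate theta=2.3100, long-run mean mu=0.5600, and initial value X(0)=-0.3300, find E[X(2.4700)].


E[X(t)] = mu + (X(0) - mu)*exp(-theta*t)
= 0.5600 + (-0.3300 - 0.5600)*exp(-2.3100*2.4700)
= 0.5600 + -0.8900 * 0.0033
= 0.5570

0.5570


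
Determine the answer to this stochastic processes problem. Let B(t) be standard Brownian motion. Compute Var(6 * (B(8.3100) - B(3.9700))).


Var(alpha*(B(t)-B(s))) = alpha^2 * (t-s)
= 6^2 * (8.3100 - 3.9700)
= 36 * 4.3400
= 156.2400

156.2400


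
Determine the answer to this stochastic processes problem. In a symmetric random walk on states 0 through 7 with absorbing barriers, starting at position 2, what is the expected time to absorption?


For symmetric RW on 0,...,N with absorbing barriers, E(i) = i*(N-i)
E(2) = 2 * 5 = 10

10


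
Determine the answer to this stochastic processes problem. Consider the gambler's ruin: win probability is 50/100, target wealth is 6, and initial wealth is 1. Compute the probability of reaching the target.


p = 1/2: P(win) = i/N = 1/6
= 0.1667

0.1667


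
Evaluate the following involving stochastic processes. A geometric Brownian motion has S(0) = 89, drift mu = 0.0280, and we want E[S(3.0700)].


E[S(t)] = S(0) * exp(mu * t)
= 89 * exp(0.0280 * 3.0700)
= 89 * 1.0898
= 96.9889

96.9889


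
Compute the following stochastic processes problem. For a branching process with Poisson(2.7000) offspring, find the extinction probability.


Since mu = 2.7000 > 1, extinction prob q < 1.
Solve s = exp(mu*(s-1)) iteratively.
q = 0.0844

0.0844


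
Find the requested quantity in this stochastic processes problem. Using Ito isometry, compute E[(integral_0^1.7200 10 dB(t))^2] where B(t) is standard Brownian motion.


By Ito isometry: E[(int f dB)^2] = int f^2 dt
= 10^2 * 1.7200
= 100 * 1.7200 = 172.0000

172.0000


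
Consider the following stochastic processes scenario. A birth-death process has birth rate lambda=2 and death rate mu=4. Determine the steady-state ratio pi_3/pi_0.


For birth-death process, pi_n/pi_0 = (lambda/mu)^n
= (2/4)^3
= 0.1250

0.1250


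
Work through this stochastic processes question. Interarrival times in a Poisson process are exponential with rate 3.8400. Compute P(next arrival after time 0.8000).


P(X > t) = exp(-lambda * t)
= exp(-3.8400 * 0.8000)
= exp(-3.0720) = 0.0463

0.0463


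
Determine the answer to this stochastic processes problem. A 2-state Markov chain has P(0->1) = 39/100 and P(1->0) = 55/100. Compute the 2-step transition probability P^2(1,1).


Computing P^2 by matrix multiplication.
P = [[0.6100, 0.3900], [0.5500, 0.4500]]
After raising P to the power 2:
P^2(1,1) = 0.4170

0.4170


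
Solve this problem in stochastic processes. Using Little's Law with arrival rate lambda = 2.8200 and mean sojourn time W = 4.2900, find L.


Little's Law: L = lambda * W
= 2.8200 * 4.2900
= 12.0978

12.0978


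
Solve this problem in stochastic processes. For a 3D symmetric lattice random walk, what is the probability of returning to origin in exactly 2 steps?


P(return in 2 steps) = P(reverse first step) = 1/(2d)
= 1/6
= 0.1667

0.1667


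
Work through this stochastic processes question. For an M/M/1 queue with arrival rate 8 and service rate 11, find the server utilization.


rho = lambda/mu
= 8/11
= 0.7273

0.7273


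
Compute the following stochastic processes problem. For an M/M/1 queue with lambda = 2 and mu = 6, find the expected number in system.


rho = 2/6 = 0.3333
L = rho/(1-rho)
= 0.3333/0.6667
= 0.5000

0.5000


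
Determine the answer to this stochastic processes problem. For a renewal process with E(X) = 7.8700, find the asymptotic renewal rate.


Long-run renewal rate = 1/E(X)
= 1/7.8700
= 0.1271

0.1271


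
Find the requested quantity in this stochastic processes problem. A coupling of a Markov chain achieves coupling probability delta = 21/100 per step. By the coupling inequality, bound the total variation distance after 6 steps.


TV distance bound <= (1-delta)^n
= (1 - 0.2100)^6
= 0.7900^6
= 0.2431

0.2431


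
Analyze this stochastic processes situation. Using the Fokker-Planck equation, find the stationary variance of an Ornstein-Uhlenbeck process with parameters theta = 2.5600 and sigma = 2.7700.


Stationary variance = sigma^2 / (2*theta)
= 2.7700^2 / (2*2.5600)
= 7.6729 / 5.1200
= 1.4986

1.4986


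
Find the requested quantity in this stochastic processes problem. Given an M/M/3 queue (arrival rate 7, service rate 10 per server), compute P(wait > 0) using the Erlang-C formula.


a = lambda/mu = 0.7000
rho = a/c = 0.2333
Erlang-C formula applied:
C(c,a) = 0.0369

0.0369


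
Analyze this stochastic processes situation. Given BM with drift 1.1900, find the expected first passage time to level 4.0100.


Expected first passage time = a/mu
= 4.0100/1.1900
= 3.3697

3.3697


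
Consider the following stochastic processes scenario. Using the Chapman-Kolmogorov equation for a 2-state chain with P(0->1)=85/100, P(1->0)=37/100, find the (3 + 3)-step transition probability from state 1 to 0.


P^6 = P^3 * P^3
Computing via matrix multiplication of the transition matrix.
Entry (1,0) of P^6 = 0.3032

0.3032


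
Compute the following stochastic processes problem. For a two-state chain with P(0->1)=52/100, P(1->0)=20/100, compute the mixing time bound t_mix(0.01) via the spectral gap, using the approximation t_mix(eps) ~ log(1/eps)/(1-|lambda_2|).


lambda_2 = |1 - p01 - p10| = |1 - 0.5200 - 0.2000| = 0.2800
t_mix ~ log(1/eps)/(1 - |lambda_2|)
= log(100)/(1 - 0.2800) = 4.6052/0.7200
= 6.3961

6.3961


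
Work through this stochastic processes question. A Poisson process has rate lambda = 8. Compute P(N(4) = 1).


P(N(t)=k) = (lambda*t)^k * exp(-lambda*t) / k!
lambda*t = 32
= 32^1 * exp(-32) / 1!
= 32 * 1.2664e-14 / 1
= 4.0525e-13

4.0525e-13


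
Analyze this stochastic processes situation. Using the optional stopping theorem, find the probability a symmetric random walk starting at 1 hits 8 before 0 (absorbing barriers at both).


By optional stopping theorem: E(M at tau) = M(0) = 1
P(hit 8)*8 + P(hit 0)*0 = 1
P(hit 8) = (1 - 0)/(8 - 0) = 1/8 = 0.1250

0.1250


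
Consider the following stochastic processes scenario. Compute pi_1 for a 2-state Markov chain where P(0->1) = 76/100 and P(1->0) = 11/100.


Stationary distribution: pi_0 = p10/(p01+p10), pi_1 = p01/(p01+p10)
p01 = 0.7600, p10 = 0.1100
pi_1 = 0.8736

0.8736


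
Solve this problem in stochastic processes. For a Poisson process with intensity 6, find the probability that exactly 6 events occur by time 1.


P(N(t)=k) = (lambda*t)^k * exp(-lambda*t) / k!
lambda*t = 6
= 6^6 * exp(-6) / 6!
= 46656 * 0.0025 / 720
= 0.1606

0.1606


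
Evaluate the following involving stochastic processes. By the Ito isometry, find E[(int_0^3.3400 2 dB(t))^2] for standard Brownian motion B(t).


By Ito isometry: E[(int f dB)^2] = int f^2 dt
= 2^2 * 3.3400
= 4 * 3.3400 = 13.3600

13.3600


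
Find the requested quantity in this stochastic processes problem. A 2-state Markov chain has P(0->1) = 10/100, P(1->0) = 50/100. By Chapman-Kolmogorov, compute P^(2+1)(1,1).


P^3 = P^2 * P^1
Computing via matrix multiplication of the transition matrix.
Entry (1,1) of P^3 = 0.2200

0.2200


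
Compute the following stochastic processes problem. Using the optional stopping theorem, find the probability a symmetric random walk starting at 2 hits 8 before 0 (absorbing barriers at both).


By optional stopping theorem: E(M at tau) = M(0) = 2
P(hit 8)*8 + P(hit 0)*0 = 2
P(hit 8) = (2 - 0)/(8 - 0) = 1/4 = 0.2500

0.2500


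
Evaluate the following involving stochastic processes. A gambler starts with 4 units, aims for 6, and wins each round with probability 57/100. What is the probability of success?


Gambler's ruin formula:
r = q/p = 0.4300/0.5700 = 0.7544
P(win) = (1 - r^i)/(1 - r^N)
= (1 - 0.7544^4)/(1 - 0.7544^6)
= 0.8289

0.8289


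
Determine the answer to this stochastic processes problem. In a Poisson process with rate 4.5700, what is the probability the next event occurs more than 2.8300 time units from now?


P(X > t) = exp(-lambda * t)
= exp(-4.5700 * 2.8300)
= exp(-12.9331) = 2.4167e-06

2.4167e-06


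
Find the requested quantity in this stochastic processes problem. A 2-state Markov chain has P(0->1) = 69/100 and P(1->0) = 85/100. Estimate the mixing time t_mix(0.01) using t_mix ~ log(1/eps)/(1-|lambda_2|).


lambda_2 = |1 - p01 - p10| = |1 - 0.6900 - 0.8500| = 0.5400
t_mix ~ log(1/eps)/(1 - |lambda_2|)
= log(100)/(1 - 0.5400) = 4.6052/0.4600
= 10.0112

10.0112


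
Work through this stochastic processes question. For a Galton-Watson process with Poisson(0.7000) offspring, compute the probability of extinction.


Since mu = 0.7000 <= 1, extinction probability = 1.

1.0000


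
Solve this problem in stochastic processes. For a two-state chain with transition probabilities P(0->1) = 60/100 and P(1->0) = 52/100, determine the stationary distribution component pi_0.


Stationary distribution: pi_0 = p10/(p01+p10), pi_1 = p01/(p01+p10)
p01 = 0.6000, p10 = 0.5200
pi_0 = 0.4643

0.4643


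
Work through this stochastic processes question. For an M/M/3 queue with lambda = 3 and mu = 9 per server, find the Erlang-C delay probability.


a = lambda/mu = 0.3333
rho = a/c = 0.1111
Erlang-C formula applied:
C(c,a) = 0.0050

0.0050


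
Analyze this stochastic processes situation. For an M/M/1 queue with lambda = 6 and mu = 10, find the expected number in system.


rho = 6/10 = 0.6000
L = rho/(1-rho)
= 0.6000/0.4000
= 1.5000

1.5000


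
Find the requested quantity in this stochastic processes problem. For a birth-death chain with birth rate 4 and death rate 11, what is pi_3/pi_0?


For birth-death process, pi_n/pi_0 = (lambda/mu)^n
= (4/11)^3
= 0.0481

0.0481


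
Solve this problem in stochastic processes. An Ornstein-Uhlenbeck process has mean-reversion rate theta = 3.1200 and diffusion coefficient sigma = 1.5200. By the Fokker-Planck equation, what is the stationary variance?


Stationary variance = sigma^2 / (2*theta)
= 1.5200^2 / (2*3.1200)
= 2.3104 / 6.2400
= 0.3703

0.3703


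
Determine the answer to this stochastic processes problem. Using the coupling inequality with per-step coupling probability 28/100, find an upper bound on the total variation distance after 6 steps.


TV distance bound <= (1-delta)^n
= (1 - 0.2800)^6
= 0.7200^6
= 0.1393

0.1393


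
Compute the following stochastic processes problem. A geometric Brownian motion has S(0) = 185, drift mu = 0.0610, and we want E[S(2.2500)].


E[S(t)] = S(0) * exp(mu * t)
= 185 * exp(0.0610 * 2.2500)
= 185 * 1.1471
= 212.2163

212.2163


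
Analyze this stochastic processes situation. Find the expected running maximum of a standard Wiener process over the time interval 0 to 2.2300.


E(max B(s)) = sqrt(2t/pi)
= sqrt(2*2.2300/pi)
= sqrt(1.4197)
= 1.1915

1.1915


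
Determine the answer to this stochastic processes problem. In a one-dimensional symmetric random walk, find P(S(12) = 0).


P(S(12) = 0) = C(12,6) / 4^6
= 924 / 4096
= 0.2256

0.2256


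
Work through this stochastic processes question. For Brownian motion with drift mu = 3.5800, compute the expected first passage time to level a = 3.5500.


Expected first passage time = a/mu
= 3.5500/3.5800
= 0.9916

0.9916


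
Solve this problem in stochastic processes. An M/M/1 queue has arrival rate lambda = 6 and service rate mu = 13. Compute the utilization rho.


rho = lambda/mu
= 6/13
= 0.4615

0.4615


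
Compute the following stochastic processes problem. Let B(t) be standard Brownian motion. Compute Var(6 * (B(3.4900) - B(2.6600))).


Var(alpha*(B(t)-B(s))) = alpha^2 * (t-s)
= 6^2 * (3.4900 - 2.6600)
= 36 * 0.8300
= 29.8800

29.8800


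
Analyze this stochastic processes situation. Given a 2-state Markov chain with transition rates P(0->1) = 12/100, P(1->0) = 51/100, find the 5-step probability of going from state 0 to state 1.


Computing P^5 by matrix multiplication.
P = [[0.8800, 0.1200], [0.5100, 0.4900]]
After raising P to the power 5:
P^5(0,1) = 0.1892

0.1892


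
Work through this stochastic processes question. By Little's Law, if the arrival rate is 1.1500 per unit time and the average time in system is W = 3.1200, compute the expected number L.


Little's Law: L = lambda * W
= 1.1500 * 3.1200
= 3.5880

3.5880


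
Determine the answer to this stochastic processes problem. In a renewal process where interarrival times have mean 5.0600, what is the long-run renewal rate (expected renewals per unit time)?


Long-run renewal rate = 1/E(X)
= 1/5.0600
= 0.1976

0.1976


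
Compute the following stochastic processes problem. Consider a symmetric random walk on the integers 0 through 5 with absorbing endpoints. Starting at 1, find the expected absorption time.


For symmetric RW on 0,...,N with absorbing barriers, E(i) = i*(N-i)
E(1) = 1 * 4 = 4

4


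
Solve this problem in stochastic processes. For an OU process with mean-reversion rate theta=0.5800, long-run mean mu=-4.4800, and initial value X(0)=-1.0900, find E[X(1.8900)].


E[X(t)] = mu + (X(0) - mu)*exp(-theta*t)
= -4.4800 + (-1.0900 - -4.4800)*exp(-0.5800*1.8900)
= -4.4800 + 3.3900 * 0.3341
= -3.3473

-3.3473


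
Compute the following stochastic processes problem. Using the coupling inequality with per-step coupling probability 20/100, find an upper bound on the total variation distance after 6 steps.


TV distance bound <= (1-delta)^n
= (1 - 0.2000)^6
= 0.8000^6
= 0.2621

0.2621


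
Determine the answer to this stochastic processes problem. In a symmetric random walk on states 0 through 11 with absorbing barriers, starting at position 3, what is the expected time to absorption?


For symmetric RW on 0,...,N with absorbing barriers, E(i) = i*(N-i)
E(3) = 3 * 8 = 24

24
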